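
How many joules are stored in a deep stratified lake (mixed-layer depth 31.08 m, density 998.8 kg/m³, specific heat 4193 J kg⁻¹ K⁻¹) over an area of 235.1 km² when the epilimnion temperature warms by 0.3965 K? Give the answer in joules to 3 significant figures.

Areal heat capacity C = ρ c_p D = 998.8 × 4193 × 31.08 = 1.30×10^8 J/(m²·K).
Heat per unit area: q = C ΔT = 1.30×10^8 × 0.3965 = 5.16×10^7 J/m².
Total heat: Q = q × A = 5.16×10^7 × (235.1 × 10⁶ m²) = 1.21×10^16 J.

1.21×10^16 J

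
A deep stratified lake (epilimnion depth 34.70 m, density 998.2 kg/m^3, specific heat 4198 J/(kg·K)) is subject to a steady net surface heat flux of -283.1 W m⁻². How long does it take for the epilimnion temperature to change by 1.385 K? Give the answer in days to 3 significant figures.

8.23 days

Areal heat capacity C = ρ c_p D = 998.2 × 4198 × 34.70 = 1.45×10^8 J/(m^2 K).
Time required: Δt = C ΔT / F = 1.45×10^8 × -1.385 / -283.1 = 7.11×10^5 s.
In days: 7.11×10^5 s / (86400 s/day) = 8.23 days.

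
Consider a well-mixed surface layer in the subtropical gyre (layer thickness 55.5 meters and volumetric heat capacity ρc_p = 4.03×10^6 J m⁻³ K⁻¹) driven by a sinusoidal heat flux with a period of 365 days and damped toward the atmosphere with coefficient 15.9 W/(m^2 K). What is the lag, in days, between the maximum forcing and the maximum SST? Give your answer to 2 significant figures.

71 days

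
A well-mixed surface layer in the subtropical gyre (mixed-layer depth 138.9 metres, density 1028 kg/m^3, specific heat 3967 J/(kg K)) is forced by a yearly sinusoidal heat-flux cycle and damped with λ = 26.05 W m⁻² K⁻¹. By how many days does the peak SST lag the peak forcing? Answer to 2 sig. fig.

Areal heat capacity C = ρ c_p D = 1028 × 3967 × 138.9 = 5.66×10^8 J/(m^2 K).
ω = 2π / 3.15×10^7 s = 1.99×10^-7 s⁻¹.
Phase lag φ = arctan(Cω/λ) = arctan(113/26.05) = 1.34 rad.
Time lag = φ / ω = 1.34 / 1.99×10^-7 = 6.75×10^6 s = 78.1 days.

78 days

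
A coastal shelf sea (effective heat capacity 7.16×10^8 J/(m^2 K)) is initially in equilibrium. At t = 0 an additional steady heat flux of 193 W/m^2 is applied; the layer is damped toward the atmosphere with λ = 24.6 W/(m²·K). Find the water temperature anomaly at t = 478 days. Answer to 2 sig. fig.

5.9 K

Areal heat capacity C = 7.16×10^8 J/(m^2 K) (given).
τ = C / λ = 7.16×10^8 / 24.6 = 2.91×10^7 s.
Equilibrium anomaly ΔT_eq = F / λ = 193 / 24.6 = 7.85 K.
t = 478 days = 4.13×10^7 s, so t/τ = 1.42.
ΔT(t) = ΔT_eq (1 − e^(−t/τ)) = 7.85 × (1 − e^−1.42) = 5.95 K.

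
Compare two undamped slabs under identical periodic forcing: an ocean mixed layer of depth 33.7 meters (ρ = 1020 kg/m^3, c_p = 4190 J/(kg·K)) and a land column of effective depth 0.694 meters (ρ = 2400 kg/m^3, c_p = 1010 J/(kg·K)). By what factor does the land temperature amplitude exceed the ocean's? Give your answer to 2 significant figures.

86

C_ocean = 1020 × 4190 × 33.7 = 1.44×10^8 J/(m²·K).
C_land = 2400 × 1010 × 0.694 = 1.68×10^6 J/(m²·K).
Undamped amplitude ∝ 1/C, so A_land/A_ocean = C_ocean/C_land = 85.6.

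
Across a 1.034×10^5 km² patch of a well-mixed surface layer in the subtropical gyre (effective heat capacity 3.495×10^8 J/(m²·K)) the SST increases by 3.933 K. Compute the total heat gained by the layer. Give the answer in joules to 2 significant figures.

1.4×10^20 J

Areal heat capacity C = 3.495×10^8 J/(m²·K) (given).
Heat per unit area: q = C ΔT = 3.50×10^8 × 3.933 = 1.37×10^9 J/m².
Total heat: Q = q × A = 1.37×10^9 × (1.034×10^5 × 10⁶ m²) = 1.42×10^20 J.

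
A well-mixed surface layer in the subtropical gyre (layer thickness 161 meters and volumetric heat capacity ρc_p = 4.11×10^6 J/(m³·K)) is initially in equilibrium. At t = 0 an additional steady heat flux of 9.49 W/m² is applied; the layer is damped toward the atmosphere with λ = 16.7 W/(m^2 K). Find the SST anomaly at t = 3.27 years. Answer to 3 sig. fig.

0.526 K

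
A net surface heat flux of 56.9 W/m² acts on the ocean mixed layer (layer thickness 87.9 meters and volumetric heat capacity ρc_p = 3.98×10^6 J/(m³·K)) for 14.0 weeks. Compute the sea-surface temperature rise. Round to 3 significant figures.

1.38 K

Areal heat capacity C = ρc_p × D = 3.98×10^6 × 87.9 = 3.50×10^8 J m⁻² K⁻¹.
Net heat input Q = F Δt = 56.9 × (14.0 weeks × 6.048×10^5 s/week) = 4.82×10^8 J/m².
ΔT = Q / C = 4.82×10^8 / 3.50×10^8 = 1.38 K.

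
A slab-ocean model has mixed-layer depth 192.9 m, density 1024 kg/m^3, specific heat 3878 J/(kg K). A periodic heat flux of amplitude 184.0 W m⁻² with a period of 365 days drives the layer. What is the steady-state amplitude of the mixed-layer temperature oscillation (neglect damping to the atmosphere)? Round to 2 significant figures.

Areal heat capacity C = ρ c_p D = 1024 × 3878 × 192.9 = 7.66×10^8 J/(m^2 K).
Angular frequency ω = 2π / T = 2π / 3.15×10^7 s = 1.99×10^-7 s⁻¹.
Cω = 7.66×10^8 × 1.99×10^-7 = 153 W/(m²·K).
Amplitude A = F₀ / (Cω) = 184.0 / 153 = 1.21 K.

1.2 K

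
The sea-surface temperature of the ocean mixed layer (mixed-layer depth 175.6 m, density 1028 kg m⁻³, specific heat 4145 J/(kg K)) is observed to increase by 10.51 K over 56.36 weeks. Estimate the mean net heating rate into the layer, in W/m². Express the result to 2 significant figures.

230

Areal heat capacity C = ρ c_p D = 1028 × 4145 × 175.6 = 7.48×10^8 J m⁻² K⁻¹.
Required heat per unit area: Q = C ΔT = 7.48×10^8 × 10.51 = 7.86×10^9 J/m².
Flux F = Q / Δt = 7.86×10^9 / 3.41×10^7 s = 231 W/m².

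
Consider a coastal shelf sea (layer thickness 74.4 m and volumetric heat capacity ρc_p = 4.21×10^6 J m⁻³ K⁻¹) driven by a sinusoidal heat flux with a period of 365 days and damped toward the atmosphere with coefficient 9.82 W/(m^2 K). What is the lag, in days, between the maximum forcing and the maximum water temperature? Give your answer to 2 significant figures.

Areal heat capacity C = ρc_p × D = 4.21×10^6 × 74.4 = 3.13×10^8 J m⁻² K⁻¹.
ω = 2π / 3.15×10^7 s = 1.99×10^-7 s⁻¹.
Phase lag φ = arctan(Cω/λ) = arctan(62.4/9.82) = 1.41 rad.
Time lag = φ / ω = 1.41 / 1.99×10^-7 = 7.10×10^6 s = 82.2 days.

82 days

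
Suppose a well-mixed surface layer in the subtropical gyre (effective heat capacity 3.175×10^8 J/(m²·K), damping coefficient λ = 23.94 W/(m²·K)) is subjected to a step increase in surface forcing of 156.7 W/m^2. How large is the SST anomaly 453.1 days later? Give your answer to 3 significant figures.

6.20 K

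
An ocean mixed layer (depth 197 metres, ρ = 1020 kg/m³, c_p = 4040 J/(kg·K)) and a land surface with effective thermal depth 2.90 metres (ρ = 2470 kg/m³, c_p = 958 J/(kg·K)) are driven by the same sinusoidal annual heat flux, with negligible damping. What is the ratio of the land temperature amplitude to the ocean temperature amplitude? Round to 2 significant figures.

120

C_ocean = 1020 × 4040 × 197 = 8.12×10^8 J/(m²·K).
C_land = 2470 × 958 × 2.90 = 6.86×10^6 J/(m²·K).
Undamped amplitude ∝ 1/C, so A_land/A_ocean = C_ocean/C_land = 118.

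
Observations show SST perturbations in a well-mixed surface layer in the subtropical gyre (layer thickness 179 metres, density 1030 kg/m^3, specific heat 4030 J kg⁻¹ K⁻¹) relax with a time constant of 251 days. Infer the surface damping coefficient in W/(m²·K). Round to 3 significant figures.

Areal heat capacity C = ρ c_p D = 1030 × 4030 × 179 = 7.43×10^8 J/(m²·K).
τ = 251 days = 2.17×10^7 s.
λ = C / τ = 7.43×10^8 / 2.17×10^7 = 34.3 W/(m²·K).

34.3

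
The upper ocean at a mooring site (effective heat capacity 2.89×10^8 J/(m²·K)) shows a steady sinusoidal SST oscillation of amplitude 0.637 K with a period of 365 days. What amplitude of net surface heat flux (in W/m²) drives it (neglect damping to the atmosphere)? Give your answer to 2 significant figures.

37

Areal heat capacity C = 2.89×10^8 J/(m²·K) (given).
ω = 2π / 3.15×10^7 s = 1.99×10^-7 s⁻¹.
Cω = 2.89×10^8 × 1.99×10^-7 = 57.6 W/(m²·K).
F₀ = A × Cω = 0.637 × 57.6 = 36.7 W/m².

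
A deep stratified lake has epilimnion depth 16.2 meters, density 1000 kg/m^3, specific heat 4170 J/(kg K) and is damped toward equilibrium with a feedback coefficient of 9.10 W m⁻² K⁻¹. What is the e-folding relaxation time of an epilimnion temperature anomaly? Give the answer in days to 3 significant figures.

Areal heat capacity C = ρ c_p D = 1000 × 4170 × 16.2 = 6.76×10^7 J/(m²·K).
Relaxation time τ = C / λ = 6.76×10^7 / 9.10 = 7.42×10^6 s.
In days: 7.42×10^6 s / (86400 s/day) = 85.9 days.

85.9 days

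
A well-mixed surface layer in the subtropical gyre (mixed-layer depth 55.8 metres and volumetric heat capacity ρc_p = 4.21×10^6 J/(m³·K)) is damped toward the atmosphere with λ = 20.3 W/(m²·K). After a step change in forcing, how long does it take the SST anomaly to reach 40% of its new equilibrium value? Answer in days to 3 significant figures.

68.4 days

Areal heat capacity C = ρc_p × D = 4.21×10^6 × 55.8 = 2.35×10^8 J m⁻² K⁻¹.
τ = C / λ = 2.35×10^8 / 20.3 = 1.16×10^7 s.
Fraction reached: 1 − e^(−t/τ) = 0.40 ⇒ t = −τ ln(1 − 0.40) = τ × 0.511.
t = 5.91×10^6 s = 68.4 days.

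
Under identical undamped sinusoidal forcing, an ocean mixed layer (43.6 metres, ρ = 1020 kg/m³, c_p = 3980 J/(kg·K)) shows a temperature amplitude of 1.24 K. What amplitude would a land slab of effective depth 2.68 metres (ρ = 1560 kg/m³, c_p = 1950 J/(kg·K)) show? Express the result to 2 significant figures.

27 K

C_ocean = 1.77×10^8 J/(m²·K); C_land = 8.15×10^6 J/(m²·K).
A ∝ 1/C ⇒ A_land = A_ocean × C_ocean/C_land = 1.24 × 21.7 = 26.9 K.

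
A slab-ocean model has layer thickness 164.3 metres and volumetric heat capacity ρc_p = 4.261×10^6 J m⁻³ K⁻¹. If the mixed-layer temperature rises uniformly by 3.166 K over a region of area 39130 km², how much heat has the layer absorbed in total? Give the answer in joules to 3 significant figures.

Areal heat capacity C = ρc_p × D = 4.261×10^6 × 164.3 = 7.00×10^8 J/(m^2 K).
Heat per unit area: q = C ΔT = 7.00×10^8 × 3.166 = 2.22×10^9 J/m².
Total heat: Q = q × A = 2.22×10^9 × (39130 × 10⁶ m²) = 8.67×10^19 J.

8.67×10^19 J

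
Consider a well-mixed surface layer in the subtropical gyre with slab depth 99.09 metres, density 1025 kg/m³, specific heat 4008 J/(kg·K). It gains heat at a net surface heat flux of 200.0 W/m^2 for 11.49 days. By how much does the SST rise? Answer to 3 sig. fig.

0.488 K

Areal heat capacity C = ρ c_p D = 1025 × 4008 × 99.09 = 4.07×10^8 J/(m²·K).
Net heat input Q = F Δt = 200.0 × (11.49 days × 86400 s/day) = 1.99×10^8 J/m².
ΔT = Q / C = 1.99×10^8 / 4.07×10^8 = 0.488 K.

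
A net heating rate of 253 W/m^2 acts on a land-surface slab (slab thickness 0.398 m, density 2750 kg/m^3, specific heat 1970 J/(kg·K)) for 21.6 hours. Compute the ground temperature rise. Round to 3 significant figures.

9.12 K

Areal heat capacity C = ρ c_p D = 2750 × 1970 × 0.398 = 2.16×10^6 J/(m^2 K).
Net heat input Q = F Δt = 253 × (21.6 hours × 3600 s/hour) = 1.97×10^7 J/m².
ΔT = Q / C = 1.97×10^7 / 2.16×10^6 = 9.12 K.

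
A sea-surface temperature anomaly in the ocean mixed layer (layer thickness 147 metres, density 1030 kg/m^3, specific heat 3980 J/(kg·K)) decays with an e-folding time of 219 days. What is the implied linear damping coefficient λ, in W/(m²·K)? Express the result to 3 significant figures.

Areal heat capacity C = ρ c_p D = 1030 × 3980 × 147 = 6.03×10^8 J/(m²·K).
τ = 219 days = 1.89×10^7 s.
λ = C / τ = 6.03×10^8 / 1.89×10^7 = 31.8 W/(m²·K).

31.8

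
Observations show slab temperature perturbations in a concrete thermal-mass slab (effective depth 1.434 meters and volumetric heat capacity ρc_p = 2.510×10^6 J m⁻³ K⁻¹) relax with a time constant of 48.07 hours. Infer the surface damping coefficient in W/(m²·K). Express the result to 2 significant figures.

21

Areal heat capacity C = ρc_p × D = 2.510×10^6 × 1.434 = 3.60×10^6 J/(m²·K).
τ = 48.07 hours = 1.73×10^5 s.
λ = C / τ = 3.60×10^6 / 1.73×10^5 = 20.8 W/(m²·K).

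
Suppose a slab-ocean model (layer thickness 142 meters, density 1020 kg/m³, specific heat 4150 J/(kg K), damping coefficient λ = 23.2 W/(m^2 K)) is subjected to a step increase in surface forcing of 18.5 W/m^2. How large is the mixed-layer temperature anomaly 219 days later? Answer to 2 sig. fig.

Areal heat capacity C = ρ c_p D = 1020 × 4150 × 142 = 6.01×10^8 J/(m²·K).
τ = C / λ = 6.01×10^8 / 23.2 = 2.59×10^7 s.
Equilibrium anomaly ΔT_eq = F / λ = 18.5 / 23.2 = 0.797 K.
t = 219 days = 1.89×10^7 s, so t/τ = 0.730.
ΔT(t) = ΔT_eq (1 − e^(−t/τ)) = 0.797 × (1 − e^−0.730) = 0.413 K.

0.41 K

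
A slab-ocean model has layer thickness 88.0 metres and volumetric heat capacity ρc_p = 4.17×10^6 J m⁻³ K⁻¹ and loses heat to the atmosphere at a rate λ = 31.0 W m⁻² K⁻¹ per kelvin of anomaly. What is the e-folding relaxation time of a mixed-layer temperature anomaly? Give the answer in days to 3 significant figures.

Areal heat capacity C = ρc_p × D = 4.17×10^6 × 88.0 = 3.67×10^8 J m⁻² K⁻¹.
Relaxation time τ = C / λ = 3.67×10^8 / 31.0 = 1.18×10^7 s.
In days: 1.18×10^7 s / (86400 s/day) = 137 days.

137 days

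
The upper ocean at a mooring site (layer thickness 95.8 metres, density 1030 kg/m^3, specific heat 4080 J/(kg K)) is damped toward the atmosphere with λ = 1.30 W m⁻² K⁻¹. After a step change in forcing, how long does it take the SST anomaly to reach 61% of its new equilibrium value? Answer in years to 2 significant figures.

Areal heat capacity C = ρ c_p D = 1030 × 4080 × 95.8 = 4.03×10^8 J/(m²·K).
τ = C / λ = 4.03×10^8 / 1.30 = 3.10×10^8 s.
Fraction reached: 1 − e^(−t/τ) = 0.61 ⇒ t = −τ ln(1 − 0.61) = τ × 0.942.
t = 2.92×10^8 s = 9.24 years.

9.2 years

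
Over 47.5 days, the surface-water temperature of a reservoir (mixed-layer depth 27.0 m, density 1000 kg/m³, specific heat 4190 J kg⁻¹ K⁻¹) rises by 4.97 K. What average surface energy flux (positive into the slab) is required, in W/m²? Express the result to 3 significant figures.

137

Areal heat capacity C = ρ c_p D = 1000 × 4190 × 27.0 = 1.13×10^8 J/(m^2 K).
Required heat per unit area: Q = C ΔT = 1.13×10^8 × 4.97 = 5.62×10^8 J/m².
Flux F = Q / Δt = 5.62×10^8 / 4.10×10^6 s = 137 W/m².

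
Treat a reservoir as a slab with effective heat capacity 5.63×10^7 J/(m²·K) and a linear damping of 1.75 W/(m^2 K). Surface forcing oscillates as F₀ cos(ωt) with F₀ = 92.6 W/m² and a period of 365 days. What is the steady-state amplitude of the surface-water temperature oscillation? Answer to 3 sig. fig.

8.16 K

Areal heat capacity C = 5.63×10^7 J/(m²·K) (given).
Angular frequency ω = 2π / T = 2π / 3.15×10^7 s = 1.99×10^-7 s⁻¹.
√((Cω)² + λ²) = √((11.2)² + 1.75²) = 11.4 W/(m²·K).
Amplitude A = F₀ / √((Cω)²+λ²) = 92.6 / 11.4 = 8.16 K.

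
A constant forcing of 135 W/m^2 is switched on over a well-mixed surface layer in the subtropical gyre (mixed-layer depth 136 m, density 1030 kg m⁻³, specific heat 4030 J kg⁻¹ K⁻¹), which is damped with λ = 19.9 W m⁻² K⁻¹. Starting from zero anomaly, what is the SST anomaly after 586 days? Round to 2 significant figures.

Areal heat capacity C = ρ c_p D = 1030 × 4030 × 136 = 5.65×10^8 J m⁻² K⁻¹.
τ = C / λ = 5.65×10^8 / 19.9 = 2.84×10^7 s.
Equilibrium anomaly ΔT_eq = F / λ = 135 / 19.9 = 6.78 K.
t = 586 days = 5.06×10^7 s, so t/τ = 1.78.
ΔT(t) = ΔT_eq (1 − e^(−t/τ)) = 6.78 × (1 − e^−1.78) = 5.65 K.

5.6 K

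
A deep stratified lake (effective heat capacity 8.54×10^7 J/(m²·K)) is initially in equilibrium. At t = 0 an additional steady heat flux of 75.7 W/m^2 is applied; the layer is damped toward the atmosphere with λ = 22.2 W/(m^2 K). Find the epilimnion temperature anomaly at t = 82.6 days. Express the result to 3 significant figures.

2.88 K

Areal heat capacity C = 8.54×10^7 J/(m²·K) (given).
τ = C / λ = 8.54×10^7 / 22.2 = 3.85×10^6 s.
Equilibrium anomaly ΔT_eq = F / λ = 75.7 / 22.2 = 3.41 K.
t = 82.6 days = 7.14×10^6 s, so t/τ = 1.86.
ΔT(t) = ΔT_eq (1 − e^(−t/τ)) = 3.41 × (1 − e^−1.86) = 2.88 K.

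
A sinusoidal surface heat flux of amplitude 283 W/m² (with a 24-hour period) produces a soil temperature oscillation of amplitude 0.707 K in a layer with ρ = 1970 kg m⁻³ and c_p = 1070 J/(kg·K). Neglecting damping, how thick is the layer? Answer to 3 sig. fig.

2.61 m

ω = 2π / 86400 s = 7.27×10^-5 s⁻¹.
Required C = F₀ / (A ω) = 283 / (0.707 × 7.27×10^-5) = 5.50×10^6 J/(m²·K).
D = C / (ρ c_p) = 5.50×10^6 / (1970 × 1070) = 2.61 m.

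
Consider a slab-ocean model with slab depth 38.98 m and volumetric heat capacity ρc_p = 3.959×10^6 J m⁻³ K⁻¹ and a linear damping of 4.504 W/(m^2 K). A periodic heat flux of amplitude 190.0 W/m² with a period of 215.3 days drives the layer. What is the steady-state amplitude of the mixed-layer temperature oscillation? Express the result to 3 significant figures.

3.63 K

Areal heat capacity C = ρc_p × D = 3.959×10^6 × 38.98 = 1.54×10^8 J/(m^2 K).
Angular frequency ω = 2π / T = 2π / 1.86×10^7 s = 3.38×10^-7 s⁻¹.
√((Cω)² + λ²) = √((52.1)² + 4.504²) = 52.3 W/(m²·K).
Amplitude A = F₀ / √((Cω)²+λ²) = 190.0 / 52.3 = 3.63 K.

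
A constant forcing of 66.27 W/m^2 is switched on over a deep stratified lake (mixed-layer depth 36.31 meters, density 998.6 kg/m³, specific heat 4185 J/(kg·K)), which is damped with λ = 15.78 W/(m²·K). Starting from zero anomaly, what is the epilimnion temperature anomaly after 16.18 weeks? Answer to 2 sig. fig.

2.7 K

Areal heat capacity C = ρ c_p D = 998.6 × 4185 × 36.31 = 1.52×10^8 J/(m^2 K).
τ = C / λ = 1.52×10^8 / 15.78 = 9.62×10^6 s.
Equilibrium anomaly ΔT_eq = F / λ = 66.27 / 15.78 = 4.20 K.
t = 16.18 weeks = 9.79×10^6 s, so t/τ = 1.02.
ΔT(t) = ΔT_eq (1 − e^(−t/τ)) = 4.20 × (1 − e^−1.02) = 2.68 K.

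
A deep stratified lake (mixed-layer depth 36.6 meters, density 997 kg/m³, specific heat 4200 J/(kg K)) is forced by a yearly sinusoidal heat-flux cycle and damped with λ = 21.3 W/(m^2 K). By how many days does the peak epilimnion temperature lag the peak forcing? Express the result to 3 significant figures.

55.9 days

Areal heat capacity C = ρ c_p D = 997 × 4200 × 36.6 = 1.53×10^8 J/(m^2 K).
ω = 2π / 3.15×10^7 s = 1.99×10^-7 s⁻¹.
Phase lag φ = arctan(Cω/λ) = arctan(30.5/21.3) = 0.962 rad.
Time lag = φ / ω = 0.962 / 1.99×10^-7 = 4.83×10^6 s = 55.9 days.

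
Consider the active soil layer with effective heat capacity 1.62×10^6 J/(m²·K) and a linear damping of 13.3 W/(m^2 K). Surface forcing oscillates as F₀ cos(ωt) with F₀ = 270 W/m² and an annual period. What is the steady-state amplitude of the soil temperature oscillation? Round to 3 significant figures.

Areal heat capacity C = 1.62×10^6 J/(m²·K) (given).
Angular frequency ω = 2π / T = 2π / 3.15×10^7 s = 1.99×10^-7 s⁻¹.
√((Cω)² + λ²) = √((0.323)² + 13.3²) = 13.3 W/(m²·K).
Amplitude A = F₀ / √((Cω)²+λ²) = 270 / 13.3 = 20.3 K.

20.3 K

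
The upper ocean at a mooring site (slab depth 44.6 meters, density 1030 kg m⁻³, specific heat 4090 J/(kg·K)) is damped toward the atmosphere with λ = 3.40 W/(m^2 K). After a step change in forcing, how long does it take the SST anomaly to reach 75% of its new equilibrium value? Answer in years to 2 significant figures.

Areal heat capacity C = ρ c_p D = 1030 × 4090 × 44.6 = 1.88×10^8 J/(m^2 K).
τ = C / λ = 1.88×10^8 / 3.40 = 5.53×10^7 s.
Fraction reached: 1 − e^(−t/τ) = 0.75 ⇒ t = −τ ln(1 − 0.75) = τ × 1.39.
t = 7.66×10^7 s = 2.43 years.

2.4 years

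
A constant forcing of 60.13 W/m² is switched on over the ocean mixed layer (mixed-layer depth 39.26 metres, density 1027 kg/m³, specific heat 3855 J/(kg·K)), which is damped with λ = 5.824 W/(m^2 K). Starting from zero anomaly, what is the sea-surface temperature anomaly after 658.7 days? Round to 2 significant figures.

Areal heat capacity C = ρ c_p D = 1027 × 3855 × 39.26 = 1.55×10^8 J/(m²·K).
τ = C / λ = 1.55×10^8 / 5.824 = 2.67×10^7 s.
Equilibrium anomaly ΔT_eq = F / λ = 60.13 / 5.824 = 10.3 K.
t = 658.7 days = 5.69×10^7 s, so t/τ = 2.13.
ΔT(t) = ΔT_eq (1 − e^(−t/τ)) = 10.3 × (1 − e^−2.13) = 9.10 K.

9.1 K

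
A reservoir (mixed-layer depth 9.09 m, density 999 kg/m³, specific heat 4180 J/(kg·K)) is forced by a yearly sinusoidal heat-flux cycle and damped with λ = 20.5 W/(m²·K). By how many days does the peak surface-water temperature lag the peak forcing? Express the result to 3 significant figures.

20.5 days

Areal heat capacity C = ρ c_p D = 999 × 4180 × 9.09 = 3.80×10^7 J m⁻² K⁻¹.
ω = 2π / 3.15×10^7 s = 1.99×10^-7 s⁻¹.
Phase lag φ = arctan(Cω/λ) = arctan(7.56/20.5) = 0.353 rad.
Time lag = φ / ω = 0.353 / 1.99×10^-7 = 1.77×10^6 s = 20.5 days.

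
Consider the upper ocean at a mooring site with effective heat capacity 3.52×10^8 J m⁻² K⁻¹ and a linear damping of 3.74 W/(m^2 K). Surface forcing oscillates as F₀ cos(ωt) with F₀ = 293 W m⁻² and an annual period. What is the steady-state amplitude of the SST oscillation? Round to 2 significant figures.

4.2 K

Areal heat capacity C = 3.52×10^8 J m⁻² K⁻¹ (given).
Angular frequency ω = 2π / T = 2π / 3.15×10^7 s = 1.99×10^-7 s⁻¹.
√((Cω)² + λ²) = √((70.1)² + 3.74²) = 70.2 W/(m²·K).
Amplitude A = F₀ / √((Cω)²+λ²) = 293 / 70.2 = 4.17 K.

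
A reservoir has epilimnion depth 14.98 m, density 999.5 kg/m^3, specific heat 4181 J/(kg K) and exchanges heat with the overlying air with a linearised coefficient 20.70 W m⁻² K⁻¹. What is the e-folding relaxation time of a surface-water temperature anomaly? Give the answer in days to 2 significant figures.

35 days

Areal heat capacity C = ρ c_p D = 999.5 × 4181 × 14.98 = 6.26×10^7 J/(m²·K).
Relaxation time τ = C / λ = 6.26×10^7 / 20.70 = 3.02×10^6 s.
In days: 3.02×10^6 s / (86400 s/day) = 35.0 days.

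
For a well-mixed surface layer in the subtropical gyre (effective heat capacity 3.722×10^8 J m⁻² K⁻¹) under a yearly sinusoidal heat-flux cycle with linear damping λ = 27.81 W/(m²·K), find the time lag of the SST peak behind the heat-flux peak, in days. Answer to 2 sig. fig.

Areal heat capacity C = 3.722×10^8 J m⁻² K⁻¹ (given).
ω = 2π / 3.15×10^7 s = 1.99×10^-7 s⁻¹.
Phase lag φ = arctan(Cω/λ) = arctan(74.2/27.81) = 1.21 rad.
Time lag = φ / ω = 1.21 / 1.99×10^-7 = 6.08×10^6 s = 70.4 days.

70 days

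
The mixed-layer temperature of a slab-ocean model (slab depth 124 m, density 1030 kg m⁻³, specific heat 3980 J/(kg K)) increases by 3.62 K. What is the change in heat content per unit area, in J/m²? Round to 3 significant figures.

Areal heat capacity C = ρ c_p D = 1030 × 3980 × 124 = 5.08×10^8 J m⁻² K⁻¹.
ΔQ = C ΔT = 5.08×10^8 × 3.62 = 1.84×10^9 J/m².

1.84×10^9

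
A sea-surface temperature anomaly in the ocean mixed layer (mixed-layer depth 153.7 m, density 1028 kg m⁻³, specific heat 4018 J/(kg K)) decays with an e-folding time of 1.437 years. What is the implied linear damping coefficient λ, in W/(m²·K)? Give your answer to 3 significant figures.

14.0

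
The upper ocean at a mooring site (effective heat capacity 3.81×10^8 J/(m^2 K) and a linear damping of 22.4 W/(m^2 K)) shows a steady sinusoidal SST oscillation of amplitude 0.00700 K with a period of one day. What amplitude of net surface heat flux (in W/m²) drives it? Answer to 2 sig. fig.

190

Areal heat capacity C = 3.81×10^8 J/(m^2 K) (given).
ω = 2π / 86400 s = 7.27×10^-5 s⁻¹.
√((Cω)² + λ²) = √((27700)² + 22.4²) = 27700 W/(m²·K).
F₀ = A × √((Cω)²+λ²) = 0.00700 × 27700 = 194 W/m².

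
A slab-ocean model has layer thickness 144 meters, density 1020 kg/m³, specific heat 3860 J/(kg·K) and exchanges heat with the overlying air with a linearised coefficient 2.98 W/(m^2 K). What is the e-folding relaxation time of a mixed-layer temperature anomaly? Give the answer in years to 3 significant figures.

6.03 years

Areal heat capacity C = ρ c_p D = 1020 × 3860 × 144 = 5.67×10^8 J/(m^2 K).
Relaxation time τ = C / λ = 5.67×10^8 / 2.98 = 1.90×10^8 s.
In years: 1.90×10^8 s / (3.156×10^7 s/year) = 6.03 years.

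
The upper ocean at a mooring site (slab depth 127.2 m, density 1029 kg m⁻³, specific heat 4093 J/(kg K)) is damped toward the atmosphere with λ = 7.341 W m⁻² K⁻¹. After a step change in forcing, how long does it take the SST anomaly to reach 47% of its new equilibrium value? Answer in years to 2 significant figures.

Areal heat capacity C = ρ c_p D = 1029 × 4093 × 127.2 = 5.36×10^8 J/(m^2 K).
τ = C / λ = 5.36×10^8 / 7.341 = 7.30×10^7 s.
Fraction reached: 1 − e^(−t/τ) = 0.47 ⇒ t = −τ ln(1 − 0.47) = τ × 0.635.
t = 4.63×10^7 s = 1.47 years.

1.5 years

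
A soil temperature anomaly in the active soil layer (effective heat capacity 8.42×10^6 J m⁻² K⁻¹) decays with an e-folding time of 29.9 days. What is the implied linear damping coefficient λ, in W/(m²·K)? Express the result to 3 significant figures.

Areal heat capacity C = 8.42×10^6 J m⁻² K⁻¹ (given).
τ = 29.9 days = 2.58×10^6 s.
λ = C / τ = 8.42×10^6 / 2.58×10^6 = 3.26 W/(m²·K).

3.26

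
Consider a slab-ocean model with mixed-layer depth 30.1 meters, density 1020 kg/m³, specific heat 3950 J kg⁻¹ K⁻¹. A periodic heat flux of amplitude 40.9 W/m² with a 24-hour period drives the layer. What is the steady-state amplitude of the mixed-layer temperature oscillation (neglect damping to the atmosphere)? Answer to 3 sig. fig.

0.00464 K

Areal heat capacity C = ρ c_p D = 1020 × 3950 × 30.1 = 1.21×10^8 J/(m^2 K).
Angular frequency ω = 2π / T = 2π / 86400 s = 7.27×10^-5 s⁻¹.
Cω = 1.21×10^8 × 7.27×10^-5 = 8820 W/(m²·K).
Amplitude A = F₀ / (Cω) = 40.9 / 8820 = 0.00464 K.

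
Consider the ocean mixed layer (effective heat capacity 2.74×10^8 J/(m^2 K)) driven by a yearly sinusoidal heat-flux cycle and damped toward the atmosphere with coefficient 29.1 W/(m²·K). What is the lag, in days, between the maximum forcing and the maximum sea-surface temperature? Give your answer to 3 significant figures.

62.8 days

Areal heat capacity C = 2.74×10^8 J/(m^2 K) (given).
ω = 2π / 3.15×10^7 s = 1.99×10^-7 s⁻¹.
Phase lag φ = arctan(Cω/λ) = arctan(54.6/29.1) = 1.08 rad.
Time lag = φ / ω = 1.08 / 1.99×10^-7 = 5.43×10^6 s = 62.8 days.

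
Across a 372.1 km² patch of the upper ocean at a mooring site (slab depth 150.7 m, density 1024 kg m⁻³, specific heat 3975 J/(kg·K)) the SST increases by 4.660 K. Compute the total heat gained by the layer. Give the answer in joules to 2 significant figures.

1.1×10^18 J

Areal heat capacity C = ρ c_p D = 1024 × 3975 × 150.7 = 6.13×10^8 J m⁻² K⁻¹.
Heat per unit area: q = C ΔT = 6.13×10^8 × 4.660 = 2.86×10^9 J/m².
Total heat: Q = q × A = 2.86×10^9 × (372.1 × 10⁶ m²) = 1.06×10^18 J.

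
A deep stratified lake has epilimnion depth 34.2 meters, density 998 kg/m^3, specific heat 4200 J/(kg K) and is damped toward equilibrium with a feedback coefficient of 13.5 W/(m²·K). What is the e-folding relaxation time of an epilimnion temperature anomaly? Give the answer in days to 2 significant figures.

Areal heat capacity C = ρ c_p D = 998 × 4200 × 34.2 = 1.43×10^8 J m⁻² K⁻¹.
Relaxation time τ = C / λ = 1.43×10^8 / 13.5 = 1.06×10^7 s.
In days: 1.06×10^7 s / (86400 s/day) = 123 days.

120 days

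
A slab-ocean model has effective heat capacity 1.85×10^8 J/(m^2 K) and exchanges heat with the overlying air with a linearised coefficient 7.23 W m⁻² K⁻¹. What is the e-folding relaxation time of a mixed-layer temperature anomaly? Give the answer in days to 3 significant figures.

Areal heat capacity C = 1.85×10^8 J/(m^2 K) (given).
Relaxation time τ = C / λ = 1.85×10^8 / 7.23 = 2.56×10^7 s.
In days: 2.56×10^7 s / (86400 s/day) = 296 days.

296 days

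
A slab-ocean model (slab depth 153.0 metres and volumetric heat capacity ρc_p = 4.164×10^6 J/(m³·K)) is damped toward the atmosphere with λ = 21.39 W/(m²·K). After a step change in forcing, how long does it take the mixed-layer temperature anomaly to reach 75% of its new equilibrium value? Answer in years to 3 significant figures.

Areal heat capacity C = ρc_p × D = 4.164×10^6 × 153.0 = 6.37×10^8 J m⁻² K⁻¹.
τ = C / λ = 6.37×10^8 / 21.39 = 2.98×10^7 s.
Fraction reached: 1 − e^(−t/τ) = 0.75 ⇒ t = −τ ln(1 − 0.75) = τ × 1.39.
t = 4.13×10^7 s = 1.31 years.

1.31 years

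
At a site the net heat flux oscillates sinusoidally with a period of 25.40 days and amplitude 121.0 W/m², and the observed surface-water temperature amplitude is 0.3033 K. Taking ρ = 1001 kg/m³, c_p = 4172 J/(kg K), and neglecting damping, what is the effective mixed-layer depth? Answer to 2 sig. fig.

33 m

ω = 2π / 2.19×10^6 s = 2.86×10^-6 s⁻¹.
Required C = F₀ / (A ω) = 121.0 / (0.3033 × 2.86×10^-6) = 1.39×10^8 J/(m²·K).
D = C / (ρ c_p) = 1.39×10^8 / (1001 × 4172) = 33.4 m.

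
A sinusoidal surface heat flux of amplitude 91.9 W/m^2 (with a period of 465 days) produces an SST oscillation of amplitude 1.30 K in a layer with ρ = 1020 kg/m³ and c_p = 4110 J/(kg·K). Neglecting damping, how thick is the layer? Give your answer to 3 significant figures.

108 m

ω = 2π / 4.02×10^7 s = 1.56×10^-7 s⁻¹.
Required C = F₀ / (A ω) = 91.9 / (1.30 × 1.56×10^-7) = 4.52×10^8 J/(m²·K).
D = C / (ρ c_p) = 4.52×10^8 / (1020 × 4110) = 108 m.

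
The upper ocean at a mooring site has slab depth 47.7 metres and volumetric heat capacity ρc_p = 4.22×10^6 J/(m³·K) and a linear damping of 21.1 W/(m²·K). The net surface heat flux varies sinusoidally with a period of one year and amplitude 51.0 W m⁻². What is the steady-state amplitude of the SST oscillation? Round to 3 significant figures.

1.13 K

Areal heat capacity C = ρc_p × D = 4.22×10^6 × 47.7 = 2.01×10^8 J/(m^2 K).
Angular frequency ω = 2π / T = 2π / 3.15×10^7 s = 1.99×10^-7 s⁻¹.
√((Cω)² + λ²) = √((40.1)² + 21.1²) = 45.3 W/(m²·K).
Amplitude A = F₀ / √((Cω)²+λ²) = 51.0 / 45.3 = 1.13 K.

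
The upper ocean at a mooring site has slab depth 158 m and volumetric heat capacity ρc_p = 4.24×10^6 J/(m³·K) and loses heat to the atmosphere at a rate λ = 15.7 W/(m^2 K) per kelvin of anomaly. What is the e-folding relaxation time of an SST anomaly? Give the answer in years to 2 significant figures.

1.4 years

Areal heat capacity C = ρc_p × D = 4.24×10^6 × 158 = 6.70×10^8 J/(m^2 K).
Relaxation time τ = C / λ = 6.70×10^8 / 15.7 = 4.27×10^7 s.
In years: 4.27×10^7 s / (3.156×10^7 s/year) = 1.35 years.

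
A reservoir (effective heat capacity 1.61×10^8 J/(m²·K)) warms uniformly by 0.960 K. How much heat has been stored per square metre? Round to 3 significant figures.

Areal heat capacity C = 1.61×10^8 J/(m²·K) (given).
ΔQ = C ΔT = 1.61×10^8 × 0.960 = 1.55×10^8 J/m².

1.55×10^8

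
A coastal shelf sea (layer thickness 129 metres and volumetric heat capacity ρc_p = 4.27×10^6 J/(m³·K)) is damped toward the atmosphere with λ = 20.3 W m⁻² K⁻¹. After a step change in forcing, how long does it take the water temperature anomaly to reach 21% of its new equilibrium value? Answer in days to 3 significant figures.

Areal heat capacity C = ρc_p × D = 4.27×10^6 × 129 = 5.51×10^8 J m⁻² K⁻¹.
τ = C / λ = 5.51×10^8 / 20.3 = 2.71×10^7 s.
Fraction reached: 1 − e^(−t/τ) = 0.21 ⇒ t = −τ ln(1 − 0.21) = τ × 0.236.
t = 6.40×10^6 s = 74.0 days.

74.0 days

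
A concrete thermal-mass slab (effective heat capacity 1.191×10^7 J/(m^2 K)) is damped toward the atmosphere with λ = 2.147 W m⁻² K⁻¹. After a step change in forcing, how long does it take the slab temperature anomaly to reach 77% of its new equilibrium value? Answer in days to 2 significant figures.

Areal heat capacity C = 1.191×10^7 J/(m^2 K) (given).
τ = C / λ = 1.19×10^7 / 2.147 = 5.55×10^6 s.
Fraction reached: 1 − e^(−t/τ) = 0.77 ⇒ t = −τ ln(1 − 0.77) = τ × 1.47.
t = 8.15×10^6 s = 94.4 days.

94 days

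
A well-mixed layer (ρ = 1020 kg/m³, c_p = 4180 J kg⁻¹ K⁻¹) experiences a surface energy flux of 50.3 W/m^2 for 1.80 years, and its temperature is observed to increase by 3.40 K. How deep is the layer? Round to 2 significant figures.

200 m

Heat input Q = F Δt = 50.3 × 5.68×10^7 s = 2.86×10^9 J/m².
Required areal heat capacity C = Q / ΔT = 8.40×10^8 J/(m²·K).
Depth D = C / (ρ c_p) = 8.40×10^8 / (1020 × 4180) = 197 m.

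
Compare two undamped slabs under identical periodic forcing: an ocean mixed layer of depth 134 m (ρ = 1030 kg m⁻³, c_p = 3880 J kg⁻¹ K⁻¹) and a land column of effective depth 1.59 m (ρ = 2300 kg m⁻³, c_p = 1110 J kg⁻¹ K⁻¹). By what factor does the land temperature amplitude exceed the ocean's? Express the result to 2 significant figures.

C_ocean = 1030 × 3880 × 134 = 5.36×10^8 J/(m²·K).
C_land = 2300 × 1110 × 1.59 = 4.06×10^6 J/(m²·K).
Undamped amplitude ∝ 1/C, so A_land/A_ocean = C_ocean/C_land = 132.

130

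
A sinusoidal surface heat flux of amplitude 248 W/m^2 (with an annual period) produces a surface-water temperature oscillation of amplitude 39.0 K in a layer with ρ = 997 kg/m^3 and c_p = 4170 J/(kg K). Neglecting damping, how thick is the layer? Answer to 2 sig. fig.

ω = 2π / 3.15×10^7 s = 1.99×10^-7 s⁻¹.
Required C = F₀ / (A ω) = 248 / (39.0 × 1.99×10^-7) = 3.19×10^7 J/(m²·K).
D = C / (ρ c_p) = 3.19×10^7 / (997 × 4170) = 7.68 m.

7.7 m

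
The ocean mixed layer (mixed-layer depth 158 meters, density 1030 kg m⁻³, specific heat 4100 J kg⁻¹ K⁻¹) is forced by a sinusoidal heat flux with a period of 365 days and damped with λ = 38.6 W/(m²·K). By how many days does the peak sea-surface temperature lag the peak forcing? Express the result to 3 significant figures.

74.8 days

Areal heat capacity C = ρ c_p D = 1030 × 4100 × 158 = 6.67×10^8 J m⁻² K⁻¹.
ω = 2π / 3.15×10^7 s = 1.99×10^-7 s⁻¹.
Phase lag φ = arctan(Cω/λ) = arctan(133/38.6) = 1.29 rad.
Time lag = φ / ω = 1.29 / 1.99×10^-7 = 6.47×10^6 s = 74.8 days.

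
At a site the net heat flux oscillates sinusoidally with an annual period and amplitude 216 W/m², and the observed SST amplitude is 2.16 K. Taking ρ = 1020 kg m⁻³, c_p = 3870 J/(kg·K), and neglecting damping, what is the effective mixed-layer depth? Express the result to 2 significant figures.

130 m

ω = 2π / 3.15×10^7 s = 1.99×10^-7 s⁻¹.
Required C = F₀ / (A ω) = 216 / (2.16 × 1.99×10^-7) = 5.02×10^8 J/(m²·K).
D = C / (ρ c_p) = 5.02×10^8 / (1020 × 3870) = 127 m.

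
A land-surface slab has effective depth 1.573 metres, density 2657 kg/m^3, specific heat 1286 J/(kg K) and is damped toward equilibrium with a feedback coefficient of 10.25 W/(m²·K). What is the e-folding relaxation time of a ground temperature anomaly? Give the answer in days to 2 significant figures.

6.1 days

Areal heat capacity C = ρ c_p D = 2657 × 1286 × 1.573 = 5.37×10^6 J m⁻² K⁻¹.
Relaxation time τ = C / λ = 5.37×10^6 / 10.25 = 5.24×10^5 s.
In days: 5.24×10^5 s / (86400 s/day) = 6.07 days.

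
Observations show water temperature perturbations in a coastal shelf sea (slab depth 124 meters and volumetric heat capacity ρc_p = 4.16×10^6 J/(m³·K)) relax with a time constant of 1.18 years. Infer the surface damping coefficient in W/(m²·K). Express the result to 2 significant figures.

Areal heat capacity C = ρc_p × D = 4.16×10^6 × 124 = 5.16×10^8 J/(m²·K).
τ = 1.18 years = 3.72×10^7 s.
λ = C / τ = 5.16×10^8 / 3.72×10^7 = 13.9 W/(m²·K).

14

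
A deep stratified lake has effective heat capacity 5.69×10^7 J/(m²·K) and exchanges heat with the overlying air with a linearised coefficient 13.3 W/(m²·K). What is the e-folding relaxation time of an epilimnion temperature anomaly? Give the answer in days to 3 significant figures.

Areal heat capacity C = 5.69×10^7 J/(m²·K) (given).
Relaxation time τ = C / λ = 5.69×10^7 / 13.3 = 4.28×10^6 s.
In days: 4.28×10^6 s / (86400 s/day) = 49.5 days.

49.5 days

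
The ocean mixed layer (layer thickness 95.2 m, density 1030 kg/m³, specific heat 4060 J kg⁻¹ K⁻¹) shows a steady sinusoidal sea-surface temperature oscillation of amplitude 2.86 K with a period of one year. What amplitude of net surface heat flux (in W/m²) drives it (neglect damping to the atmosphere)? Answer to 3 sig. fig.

227

Areal heat capacity C = ρ c_p D = 1030 × 4060 × 95.2 = 3.98×10^8 J/(m^2 K).
ω = 2π / 3.15×10^7 s = 1.99×10^-7 s⁻¹.
Cω = 3.98×10^8 × 1.99×10^-7 = 79.3 W/(m²·K).
F₀ = A × Cω = 2.86 × 79.3 = 227 W/m².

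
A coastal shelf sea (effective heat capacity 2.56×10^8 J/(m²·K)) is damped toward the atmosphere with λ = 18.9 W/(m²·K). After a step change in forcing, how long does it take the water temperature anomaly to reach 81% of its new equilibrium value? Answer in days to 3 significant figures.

260 days

Areal heat capacity C = 2.56×10^8 J/(m²·K) (given).
τ = C / λ = 2.56×10^8 / 18.9 = 1.35×10^7 s.
Fraction reached: 1 − e^(−t/τ) = 0.81 ⇒ t = −τ ln(1 − 0.81) = τ × 1.66.
t = 2.25×10^7 s = 260 days.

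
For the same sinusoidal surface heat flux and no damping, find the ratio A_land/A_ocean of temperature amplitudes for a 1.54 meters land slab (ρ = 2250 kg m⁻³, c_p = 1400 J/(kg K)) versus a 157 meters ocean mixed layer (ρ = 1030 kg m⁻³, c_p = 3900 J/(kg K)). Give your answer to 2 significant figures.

130

C_ocean = 1030 × 3900 × 157 = 6.31×10^8 J/(m²·K).
C_land = 2250 × 1400 × 1.54 = 4.85×10^6 J/(m²·K).
Undamped amplitude ∝ 1/C, so A_land/A_ocean = C_ocean/C_land = 130.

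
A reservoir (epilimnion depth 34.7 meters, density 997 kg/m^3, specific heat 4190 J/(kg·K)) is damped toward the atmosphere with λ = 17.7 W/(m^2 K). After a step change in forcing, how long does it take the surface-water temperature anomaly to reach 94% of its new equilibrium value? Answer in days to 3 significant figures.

Areal heat capacity C = ρ c_p D = 997 × 4190 × 34.7 = 1.45×10^8 J/(m²·K).
τ = C / λ = 1.45×10^8 / 17.7 = 8.19×10^6 s.
Fraction reached: 1 − e^(−t/τ) = 0.94 ⇒ t = −τ ln(1 − 0.94) = τ × 2.81.
t = 2.30×10^7 s = 267 days.

267 days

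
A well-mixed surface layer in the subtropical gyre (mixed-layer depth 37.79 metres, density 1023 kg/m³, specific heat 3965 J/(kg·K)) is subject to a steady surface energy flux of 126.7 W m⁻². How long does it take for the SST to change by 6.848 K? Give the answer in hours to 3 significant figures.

2300 hours

Areal heat capacity C = ρ c_p D = 1023 × 3965 × 37.79 = 1.53×10^8 J/(m^2 K).
Time required: Δt = C ΔT / F = 1.53×10^8 × 6.848 / 126.7 = 8.28×10^6 s.
In hours: 8.28×10^6 s / (3600 s/hour) = 2300 hours.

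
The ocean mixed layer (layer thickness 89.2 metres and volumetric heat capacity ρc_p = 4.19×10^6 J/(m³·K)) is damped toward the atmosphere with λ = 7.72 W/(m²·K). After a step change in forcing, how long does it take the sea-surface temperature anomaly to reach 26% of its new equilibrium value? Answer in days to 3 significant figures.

Areal heat capacity C = ρc_p × D = 4.19×10^6 × 89.2 = 3.74×10^8 J/(m^2 K).
τ = C / λ = 3.74×10^8 / 7.72 = 4.84×10^7 s.
Fraction reached: 1 − e^(−t/τ) = 0.26 ⇒ t = −τ ln(1 − 0.26) = τ × 0.301.
t = 1.46×10^7 s = 169 days.

169 days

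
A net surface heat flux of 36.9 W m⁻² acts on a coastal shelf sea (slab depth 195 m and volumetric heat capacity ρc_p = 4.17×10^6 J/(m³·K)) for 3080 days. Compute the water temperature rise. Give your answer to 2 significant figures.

12 K

Areal heat capacity C = ρc_p × D = 4.17×10^6 × 195 = 8.13×10^8 J/(m²·K).
Net heat input Q = F Δt = 36.9 × (3080 days × 86400 s/day) = 9.82×10^9 J/m².
ΔT = Q / C = 9.82×10^9 / 8.13×10^8 = 12.1 K.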